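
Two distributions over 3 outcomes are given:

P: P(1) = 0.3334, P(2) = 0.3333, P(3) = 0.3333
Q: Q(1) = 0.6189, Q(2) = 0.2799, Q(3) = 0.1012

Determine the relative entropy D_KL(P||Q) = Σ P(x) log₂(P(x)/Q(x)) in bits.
0.3596 bits

D_KL(P||Q) = Σ P(x) log₂(P(x)/Q(x))

Computing term by term:
  P(1)·log₂(P(1)/Q(1)) = 0.3334·log₂(0.3334/0.6189) = -0.29754
  P(2)·log₂(P(2)/Q(2)) = 0.3333·log₂(0.3333/0.2799) = 0.08396
  P(3)·log₂(P(3)/Q(3)) = 0.3333·log₂(0.3333/0.1012) = 0.57315

D_KL(P||Q) = -0.29754 + 0.08396 + 0.57315 = 0.35957 ≈ 0.3596 bits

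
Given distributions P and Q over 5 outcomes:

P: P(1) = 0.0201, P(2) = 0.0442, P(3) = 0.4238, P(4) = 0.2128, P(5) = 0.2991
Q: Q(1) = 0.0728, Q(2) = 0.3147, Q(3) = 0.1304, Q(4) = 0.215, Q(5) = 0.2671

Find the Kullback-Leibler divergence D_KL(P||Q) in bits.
0.6038 bits

D_KL(P||Q) = Σ P(x) log₂(P(x)/Q(x))

Computing term by term:
  P(1)·log₂(P(1)/Q(1)) = 0.0201·log₂(0.0201/0.0728) = -0.03732
  P(2)·log₂(P(2)/Q(2)) = 0.0442·log₂(0.0442/0.3147) = -0.12517
  P(3)·log₂(P(3)/Q(3)) = 0.4238·log₂(0.4238/0.1304) = 0.72065
  P(4)·log₂(P(4)/Q(4)) = 0.2128·log₂(0.2128/0.215) = -0.00316
  P(5)·log₂(P(5)/Q(5)) = 0.2991·log₂(0.2991/0.2671) = 0.04883

D_KL(P||Q) = -0.03732 - 0.12517 + 0.72065 - 0.00316 + 0.04883 = 0.60383 ≈ 0.6038 bits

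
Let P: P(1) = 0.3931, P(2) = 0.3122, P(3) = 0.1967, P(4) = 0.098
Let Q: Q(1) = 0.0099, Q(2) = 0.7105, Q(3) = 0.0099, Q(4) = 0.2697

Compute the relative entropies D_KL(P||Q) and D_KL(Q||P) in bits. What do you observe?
D_KL(P||Q) = 2.4226 bits, D_KL(Q||P) = 1.1415 bits. The two directions give different values (D_KL(P||Q) exceeds D_KL(Q||P) by 1.2811 bits): KL divergence is asymmetric.

D_KL(P||Q) = Σ P(x) log₂(P(x)/Q(x))

Computing term by term:
  P(1)·log₂(P(1)/Q(1)) = 0.3931·log₂(0.3931/0.0099) = 2.08788
  P(2)·log₂(P(2)/Q(2)) = 0.3122·log₂(0.3122/0.7105) = -0.37038
  P(3)·log₂(P(3)/Q(3)) = 0.1967·log₂(0.1967/0.0099) = 0.84825
  P(4)·log₂(P(4)/Q(4)) = 0.098·log₂(0.098/0.2697) = -0.14313

D_KL(P||Q) = 2.08788 - 0.37038 + 0.84825 - 0.14313 = 2.42262 ≈ 2.4226 bits

D_KL(Q||P) = Σ Q(x) log₂(Q(x)/P(x))

Computing term by term:
  Q(1)·log₂(Q(1)/P(1)) = 0.0099·log₂(0.0099/0.3931) = -0.05258
  Q(2)·log₂(Q(2)/P(2)) = 0.7105·log₂(0.7105/0.3122) = 0.84291
  Q(3)·log₂(Q(3)/P(3)) = 0.0099·log₂(0.0099/0.1967) = -0.04269
  Q(4)·log₂(Q(4)/P(4)) = 0.2697·log₂(0.2697/0.098) = 0.39390

D_KL(Q||P) = -0.05258 + 0.84291 - 0.04269 + 0.39390 = 1.14154 ≈ 1.1415 bits

These are NOT equal (difference: 1.2811 bits). KL divergence is asymmetric: D_KL(P||Q) ≠ D_KL(Q||P) in general.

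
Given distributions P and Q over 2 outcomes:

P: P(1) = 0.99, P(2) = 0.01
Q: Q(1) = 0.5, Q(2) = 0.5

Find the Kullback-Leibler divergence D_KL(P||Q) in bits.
0.9192 bits

D_KL(P||Q) = Σ P(x) log₂(P(x)/Q(x))

Computing term by term:
  P(1)·log₂(P(1)/Q(1)) = 0.99·log₂(0.99/0.5) = 0.97565
  P(2)·log₂(P(2)/Q(2)) = 0.01·log₂(0.01/0.5) = -0.05644

D_KL(P||Q) = 0.97565 - 0.05644 = 0.91921 ≈ 0.9192 bits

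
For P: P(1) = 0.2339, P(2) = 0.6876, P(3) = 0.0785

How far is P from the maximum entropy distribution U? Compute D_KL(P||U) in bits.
0.4350 bits

U(i) = 1/3 for all i

D_KL(P||U) = Σ P(x) log₂(P(x) / (1/3))
           = Σ P(x) log₂(P(x)) + log₂(3)
           = log₂(3) - H(P)

H(P) = -Σ P(x) log₂(P(x)):
  -P(1)·log₂(P(1)) = -(0.2339)·log₂(0.2339) = 0.49026
  -P(2)·log₂(P(2)) = -(0.6876)·log₂(0.6876) = 0.37155
  -P(3)·log₂(P(3)) = -(0.0785)·log₂(0.0785) = 0.28819
H(P) = 0.49026 + 0.37155 + 0.28819 = 1.15000 bits

log₂(3) = 1.58496 bits

D_KL(P||U) = 1.58496 - 1.15000 = 0.43496 ≈ 0.4350 bits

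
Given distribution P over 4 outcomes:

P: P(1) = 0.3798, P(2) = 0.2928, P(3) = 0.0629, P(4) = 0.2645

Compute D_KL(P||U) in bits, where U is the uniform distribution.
0.1922 bits

U(i) = 1/4 for all i

D_KL(P||U) = Σ P(x) log₂(P(x) / (1/4))
           = Σ P(x) log₂(P(x)) + log₂(4)
           = log₂(4) - H(P)

H(P) = -Σ P(x) log₂(P(x)):
  -P(1)·log₂(P(1)) = -(0.3798)·log₂(0.3798) = 0.53046
  -P(2)·log₂(P(2)) = -(0.2928)·log₂(0.2928) = 0.51885
  -P(3)·log₂(P(3)) = -(0.0629)·log₂(0.0629) = 0.25102
  -P(4)·log₂(P(4)) = -(0.2645)·log₂(0.2645) = 0.50749
H(P) = 0.53046 + 0.51885 + 0.25102 + 0.50749 = 1.80782 bits

log₂(4) = 2.00000 bits

D_KL(P||U) = 2.00000 - 1.80782 = 0.19218 ≈ 0.1922 bits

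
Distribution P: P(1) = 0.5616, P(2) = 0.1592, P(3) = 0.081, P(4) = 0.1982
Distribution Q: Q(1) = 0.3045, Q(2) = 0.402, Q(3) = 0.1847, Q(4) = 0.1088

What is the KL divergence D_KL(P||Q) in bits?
0.3584 bits

D_KL(P||Q) = Σ P(x) log₂(P(x)/Q(x))

Computing term by term:
  P(1)·log₂(P(1)/Q(1)) = 0.5616·log₂(0.5616/0.3045) = 0.49595
  P(2)·log₂(P(2)/Q(2)) = 0.1592·log₂(0.1592/0.402) = -0.21275
  P(3)·log₂(P(3)/Q(3)) = 0.081·log₂(0.081/0.1847) = -0.09632
  P(4)·log₂(P(4)/Q(4)) = 0.1982·log₂(0.1982/0.1088) = 0.17150

D_KL(P||Q) = 0.49595 - 0.21275 - 0.09632 + 0.17150 = 0.35838 ≈ 0.3584 bits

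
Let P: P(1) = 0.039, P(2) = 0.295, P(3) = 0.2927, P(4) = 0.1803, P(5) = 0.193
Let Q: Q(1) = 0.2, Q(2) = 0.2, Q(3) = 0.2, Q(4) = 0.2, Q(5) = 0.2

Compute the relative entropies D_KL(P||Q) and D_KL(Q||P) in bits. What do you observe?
D_KL(P||Q) = 0.1974 bits, D_KL(Q||P) = 0.2899 bits. The two directions give different values (D_KL(Q||P) exceeds D_KL(P||Q) by 0.0925 bits): KL divergence is asymmetric.

D_KL(P||Q) = Σ P(x) log₂(P(x)/Q(x))

Computing term by term:
  P(1)·log₂(P(1)/Q(1)) = 0.039·log₂(0.039/0.2) = -0.09198
  P(2)·log₂(P(2)/Q(2)) = 0.295·log₂(0.295/0.2) = 0.16541
  P(3)·log₂(P(3)/Q(3)) = 0.2927·log₂(0.2927/0.2) = 0.16082
  P(4)·log₂(P(4)/Q(4)) = 0.1803·log₂(0.1803/0.2) = -0.02697
  P(5)·log₂(P(5)/Q(5)) = 0.193·log₂(0.193/0.2) = -0.00992

D_KL(P||Q) = -0.09198 + 0.16541 + 0.16082 - 0.02697 - 0.00992 = 0.19736 ≈ 0.1974 bits

D_KL(Q||P) = Σ Q(x) log₂(Q(x)/P(x))

Computing term by term:
  Q(1)·log₂(Q(1)/P(1)) = 0.2·log₂(0.2/0.039) = 0.47169
  Q(2)·log₂(Q(2)/P(2)) = 0.2·log₂(0.2/0.295) = -0.11214
  Q(3)·log₂(Q(3)/P(3)) = 0.2·log₂(0.2/0.2927) = -0.10988
  Q(4)·log₂(Q(4)/P(4)) = 0.2·log₂(0.2/0.1803) = 0.02992
  Q(5)·log₂(Q(5)/P(5)) = 0.2·log₂(0.2/0.193) = 0.01028

D_KL(Q||P) = 0.47169 - 0.11214 - 0.10988 + 0.02992 + 0.01028 = 0.28987 ≈ 0.2899 bits

These are NOT equal (difference: 0.0925 bits). KL divergence is asymmetric: D_KL(P||Q) ≠ D_KL(Q||P) in general.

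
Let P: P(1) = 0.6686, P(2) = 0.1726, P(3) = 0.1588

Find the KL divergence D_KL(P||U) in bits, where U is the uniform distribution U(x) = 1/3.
0.3376 bits

U(i) = 1/3 for all i

D_KL(P||U) = Σ P(x) log₂(P(x) / (1/3))
           = Σ P(x) log₂(P(x)) + log₂(3)
           = log₂(3) - H(P)

H(P) = -Σ P(x) log₂(P(x)):
  -P(1)·log₂(P(1)) = -(0.6686)·log₂(0.6686) = 0.38831
  -P(2)·log₂(P(2)) = -(0.1726)·log₂(0.1726) = 0.43745
  -P(3)·log₂(P(3)) = -(0.1588)·log₂(0.1588) = 0.42157
H(P) = 0.38831 + 0.43745 + 0.42157 = 1.24733 bits

log₂(3) = 1.58496 bits

D_KL(P||U) = 1.58496 - 1.24733 = 0.33763 ≈ 0.3376 bits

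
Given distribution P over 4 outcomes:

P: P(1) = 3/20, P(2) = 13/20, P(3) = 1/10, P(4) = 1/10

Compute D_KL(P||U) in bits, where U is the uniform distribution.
0.5211 bits

U(i) = 1/4 for all i

D_KL(P||U) = Σ P(x) log₂(P(x) / (1/4))
           = Σ P(x) log₂(P(x)) + log₂(4)
           = log₂(4) - H(P)

H(P) = -Σ P(x) log₂(P(x)):
  -P(1)·log₂(P(1)) = -(3/20)·log₂(3/20) = 0.41054
  -P(2)·log₂(P(2)) = -(13/20)·log₂(13/20) = 0.40397
  -P(3)·log₂(P(3)) = -(1/10)·log₂(1/10) = 0.33219
  -P(4)·log₂(P(4)) = -(1/10)·log₂(1/10) = 0.33219
H(P) = 0.41054 + 0.40397 + 0.33219 + 0.33219 = 1.47889 bits

log₂(4) = 2.00000 bits

D_KL(P||U) = 2.00000 - 1.47889 = 0.52111 ≈ 0.5211 bits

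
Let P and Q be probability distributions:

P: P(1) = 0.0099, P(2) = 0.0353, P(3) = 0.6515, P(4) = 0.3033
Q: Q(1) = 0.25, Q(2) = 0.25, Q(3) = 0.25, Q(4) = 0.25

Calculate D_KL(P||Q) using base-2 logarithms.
0.8390 bits

D_KL(P||Q) = Σ P(x) log₂(P(x)/Q(x))

Computing term by term:
  P(1)·log₂(P(1)/Q(1)) = 0.0099·log₂(0.0099/0.25) = -0.04612
  P(2)·log₂(P(2)/Q(2)) = 0.0353·log₂(0.0353/0.25) = -0.09969
  P(3)·log₂(P(3)/Q(3)) = 0.6515·log₂(0.6515/0.25) = 0.90027
  P(4)·log₂(P(4)/Q(4)) = 0.3033·log₂(0.3033/0.25) = 0.08457

D_KL(P||Q) = -0.04612 - 0.09969 + 0.90027 + 0.08457 = 0.83903 ≈ 0.8390 bits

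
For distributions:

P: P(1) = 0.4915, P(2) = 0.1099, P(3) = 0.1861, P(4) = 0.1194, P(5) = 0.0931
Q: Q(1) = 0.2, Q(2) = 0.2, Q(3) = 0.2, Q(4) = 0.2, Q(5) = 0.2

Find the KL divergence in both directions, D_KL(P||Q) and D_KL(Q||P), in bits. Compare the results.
D_KL(P||Q) = 0.3317 bits, D_KL(Q||P) = 0.3036 bits. D_KL(P||Q) is larger than D_KL(Q||P) by 0.0281 bits; the two directions differ.

D_KL(P||Q) = Σ P(x) log₂(P(x)/Q(x))

Computing term by term:
  P(1)·log₂(P(1)/Q(1)) = 0.4915·log₂(0.4915/0.2) = 0.63757
  P(2)·log₂(P(2)/Q(2)) = 0.1099·log₂(0.1099/0.2) = -0.09493
  P(3)·log₂(P(3)/Q(3)) = 0.1861·log₂(0.1861/0.2) = -0.01934
  P(4)·log₂(P(4)/Q(4)) = 0.1194·log₂(0.1194/0.2) = -0.08886
  P(5)·log₂(P(5)/Q(5)) = 0.0931·log₂(0.0931/0.2) = -0.10270

D_KL(P||Q) = 0.63757 - 0.09493 - 0.01934 - 0.08886 - 0.10270 = 0.33174 ≈ 0.3317 bits

D_KL(Q||P) = Σ Q(x) log₂(Q(x)/P(x))

Computing term by term:
  Q(1)·log₂(Q(1)/P(1)) = 0.2·log₂(0.2/0.4915) = -0.25944
  Q(2)·log₂(Q(2)/P(2)) = 0.2·log₂(0.2/0.1099) = 0.17276
  Q(3)·log₂(Q(3)/P(3)) = 0.2·log₂(0.2/0.1861) = 0.02078
  Q(4)·log₂(Q(4)/P(4)) = 0.2·log₂(0.2/0.1194) = 0.14884
  Q(5)·log₂(Q(5)/P(5)) = 0.2·log₂(0.2/0.0931) = 0.22063

D_KL(Q||P) = -0.25944 + 0.17276 + 0.02078 + 0.14884 + 0.22063 = 0.30357 ≈ 0.3036 bits

These are NOT equal (difference: 0.0281 bits). KL divergence is asymmetric: D_KL(P||Q) ≠ D_KL(Q||P) in general.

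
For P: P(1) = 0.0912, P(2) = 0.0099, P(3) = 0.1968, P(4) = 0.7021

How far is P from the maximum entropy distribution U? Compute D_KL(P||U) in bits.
0.7992 bits

U(i) = 1/4 for all i

D_KL(P||U) = Σ P(x) log₂(P(x) / (1/4))
           = Σ P(x) log₂(P(x)) + log₂(4)
           = log₂(4) - H(P)

H(P) = -Σ P(x) log₂(P(x)):
  -P(1)·log₂(P(1)) = -(0.0912)·log₂(0.0912) = 0.31508
  -P(2)·log₂(P(2)) = -(0.0099)·log₂(0.0099) = 0.06592
  -P(3)·log₂(P(3)) = -(0.1968)·log₂(0.1968) = 0.46153
  -P(4)·log₂(P(4)) = -(0.7021)·log₂(0.7021) = 0.35825
H(P) = 0.31508 + 0.06592 + 0.46153 + 0.35825 = 1.20078 bits

log₂(4) = 2.00000 bits

D_KL(P||U) = 2.00000 - 1.20078 = 0.79922 ≈ 0.7992 bits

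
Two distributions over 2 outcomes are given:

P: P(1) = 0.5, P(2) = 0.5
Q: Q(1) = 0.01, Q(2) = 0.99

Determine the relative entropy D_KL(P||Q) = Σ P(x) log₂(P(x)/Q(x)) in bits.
2.3292 bits

D_KL(P||Q) = Σ P(x) log₂(P(x)/Q(x))

Computing term by term:
  P(1)·log₂(P(1)/Q(1)) = 0.5·log₂(0.5/0.01) = 2.82193
  P(2)·log₂(P(2)/Q(2)) = 0.5·log₂(0.5/0.99) = -0.49275

D_KL(P||Q) = 2.82193 - 0.49275 = 2.32918 ≈ 2.3292 bits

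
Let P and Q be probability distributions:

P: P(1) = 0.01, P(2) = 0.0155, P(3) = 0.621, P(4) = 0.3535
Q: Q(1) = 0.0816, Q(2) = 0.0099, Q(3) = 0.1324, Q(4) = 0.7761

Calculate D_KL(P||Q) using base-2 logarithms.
0.9633 bits

D_KL(P||Q) = Σ P(x) log₂(P(x)/Q(x))

Computing term by term:
  P(1)·log₂(P(1)/Q(1)) = 0.01·log₂(0.01/0.0816) = -0.03029
  P(2)·log₂(P(2)/Q(2)) = 0.0155·log₂(0.0155/0.0099) = 0.01002
  P(3)·log₂(P(3)/Q(3)) = 0.621·log₂(0.621/0.1324) = 1.38464
  P(4)·log₂(P(4)/Q(4)) = 0.3535·log₂(0.3535/0.7761) = -0.40106

D_KL(P||Q) = -0.03029 + 0.01002 + 1.38464 - 0.40106 = 0.96331 ≈ 0.9633 bits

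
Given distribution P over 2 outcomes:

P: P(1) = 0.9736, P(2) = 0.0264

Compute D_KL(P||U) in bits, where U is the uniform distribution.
0.8240 bits

U(i) = 1/2 for all i

D_KL(P||U) = Σ P(x) log₂(P(x) / (1/2))
           = Σ P(x) log₂(P(x)) + log₂(2)
           = log₂(2) - H(P)

H(P) = -Σ P(x) log₂(P(x)):
  -P(1)·log₂(P(1)) = -(0.9736)·log₂(0.9736) = 0.03758
  -P(2)·log₂(P(2)) = -(0.0264)·log₂(0.0264) = 0.13842
H(P) = 0.03758 + 0.13842 = 0.17600 bits

log₂(2) = 1.00000 bits

D_KL(P||U) = 1.00000 - 0.17600 = 0.82400 ≈ 0.8240 bits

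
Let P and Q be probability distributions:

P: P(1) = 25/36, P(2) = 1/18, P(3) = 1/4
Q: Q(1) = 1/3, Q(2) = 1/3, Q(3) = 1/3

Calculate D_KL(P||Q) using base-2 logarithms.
0.4880 bits

D_KL(P||Q) = Σ P(x) log₂(P(x)/Q(x))

Computing term by term:
  P(1)·log₂(P(1)/Q(1)) = (25/36)·log₂((25/36)/(1/3)) = 0.73534
  P(2)·log₂(P(2)/Q(2)) = (1/18)·log₂((1/18)/(1/3)) = -0.14361
  P(3)·log₂(P(3)/Q(3)) = (1/4)·log₂((1/4)/(1/3)) = -0.10376

D_KL(P||Q) = 0.73534 - 0.14361 - 0.10376 = 0.48797 ≈ 0.4880 bits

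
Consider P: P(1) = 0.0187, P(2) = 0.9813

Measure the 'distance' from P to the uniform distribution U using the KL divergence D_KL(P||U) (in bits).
0.8659 bits

U(i) = 1/2 for all i

D_KL(P||U) = Σ P(x) log₂(P(x) / (1/2))
           = Σ P(x) log₂(P(x)) + log₂(2)
           = log₂(2) - H(P)

H(P) = -Σ P(x) log₂(P(x)):
  -P(1)·log₂(P(1)) = -(0.0187)·log₂(0.0187) = 0.10735
  -P(2)·log₂(P(2)) = -(0.9813)·log₂(0.9813) = 0.02672
H(P) = 0.10735 + 0.02672 = 0.13407 bits

log₂(2) = 1.00000 bits

D_KL(P||U) = 1.00000 - 0.13407 = 0.86593 ≈ 0.8659 bits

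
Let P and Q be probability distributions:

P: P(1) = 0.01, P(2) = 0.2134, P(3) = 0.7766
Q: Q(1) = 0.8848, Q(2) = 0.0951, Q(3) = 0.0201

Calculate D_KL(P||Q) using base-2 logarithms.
4.2783 bits

D_KL(P||Q) = Σ P(x) log₂(P(x)/Q(x))

Computing term by term:
  P(1)·log₂(P(1)/Q(1)) = 0.01·log₂(0.01/0.8848) = -0.06467
  P(2)·log₂(P(2)/Q(2)) = 0.2134·log₂(0.2134/0.0951) = 0.24883
  P(3)·log₂(P(3)/Q(3)) = 0.7766·log₂(0.7766/0.0201) = 4.09416

D_KL(P||Q) = -0.06467 + 0.24883 + 4.09416 = 4.27832 ≈ 4.2783 bits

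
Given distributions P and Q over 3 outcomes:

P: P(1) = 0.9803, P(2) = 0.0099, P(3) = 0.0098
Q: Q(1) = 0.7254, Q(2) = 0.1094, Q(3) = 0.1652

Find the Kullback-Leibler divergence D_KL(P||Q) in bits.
0.3516 bits

D_KL(P||Q) = Σ P(x) log₂(P(x)/Q(x))

Computing term by term:
  P(1)·log₂(P(1)/Q(1)) = 0.9803·log₂(0.9803/0.7254) = 0.42589
  P(2)·log₂(P(2)/Q(2)) = 0.0099·log₂(0.0099/0.1094) = -0.03431
  P(3)·log₂(P(3)/Q(3)) = 0.0098·log₂(0.0098/0.1652) = -0.03994

D_KL(P||Q) = 0.42589 - 0.03431 - 0.03994 = 0.35164 ≈ 0.3516 bits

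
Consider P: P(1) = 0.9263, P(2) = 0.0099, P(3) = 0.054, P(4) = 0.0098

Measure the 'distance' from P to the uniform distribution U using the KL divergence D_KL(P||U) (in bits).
1.5390 bits

U(i) = 1/4 for all i

D_KL(P||U) = Σ P(x) log₂(P(x) / (1/4))
           = Σ P(x) log₂(P(x)) + log₂(4)
           = log₂(4) - H(P)

H(P) = -Σ P(x) log₂(P(x)):
  -P(1)·log₂(P(1)) = -(0.9263)·log₂(0.9263) = 0.10231
  -P(2)·log₂(P(2)) = -(0.0099)·log₂(0.0099) = 0.06592
  -P(3)·log₂(P(3)) = -(0.054)·log₂(0.054) = 0.22739
  -P(4)·log₂(P(4)) = -(0.0098)·log₂(0.0098) = 0.06540
H(P) = 0.10231 + 0.06592 + 0.22739 + 0.06540 = 0.46102 bits

log₂(4) = 2.00000 bits

D_KL(P||U) = 2.00000 - 0.46102 = 1.53898 ≈ 1.5390 bits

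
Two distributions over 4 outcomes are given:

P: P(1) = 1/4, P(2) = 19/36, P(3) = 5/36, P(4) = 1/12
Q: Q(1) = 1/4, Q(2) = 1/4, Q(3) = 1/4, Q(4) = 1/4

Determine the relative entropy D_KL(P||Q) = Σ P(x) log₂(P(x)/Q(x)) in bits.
0.3191 bits

D_KL(P||Q) = Σ P(x) log₂(P(x)/Q(x))

Computing term by term:
  P(1)·log₂(P(1)/Q(1)) = (1/4)·log₂((1/4)/(1/4)) = 0.00000
  P(2)·log₂(P(2)/Q(2)) = (19/36)·log₂((19/36)/(1/4)) = 0.56895
  P(3)·log₂(P(3)/Q(3)) = (5/36)·log₂((5/36)/(1/4)) = -0.11778
  P(4)·log₂(P(4)/Q(4)) = (1/12)·log₂((1/12)/(1/4)) = -0.13208

D_KL(P||Q) = 0.00000 + 0.56895 - 0.11778 - 0.13208 = 0.31909 ≈ 0.3191 bits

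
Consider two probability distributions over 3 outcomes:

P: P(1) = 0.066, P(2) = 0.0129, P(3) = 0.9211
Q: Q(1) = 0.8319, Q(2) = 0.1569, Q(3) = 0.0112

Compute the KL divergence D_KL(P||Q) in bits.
5.5721 bits

D_KL(P||Q) = Σ P(x) log₂(P(x)/Q(x))

Computing term by term:
  P(1)·log₂(P(1)/Q(1)) = 0.066·log₂(0.066/0.8319) = -0.24129
  P(2)·log₂(P(2)/Q(2)) = 0.0129·log₂(0.0129/0.1569) = -0.04650
  P(3)·log₂(P(3)/Q(3)) = 0.9211·log₂(0.9211/0.0112) = 5.85984

D_KL(P||Q) = -0.24129 - 0.04650 + 5.85984 = 5.57205 ≈ 5.5721 bits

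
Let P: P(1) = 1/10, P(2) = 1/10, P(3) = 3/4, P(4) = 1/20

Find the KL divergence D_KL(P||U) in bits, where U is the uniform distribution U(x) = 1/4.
0.8082 bits

U(i) = 1/4 for all i

D_KL(P||U) = Σ P(x) log₂(P(x) / (1/4))
           = Σ P(x) log₂(P(x)) + log₂(4)
           = log₂(4) - H(P)

H(P) = -Σ P(x) log₂(P(x)):
  -P(1)·log₂(P(1)) = -(1/10)·log₂(1/10) = 0.33219
  -P(2)·log₂(P(2)) = -(1/10)·log₂(1/10) = 0.33219
  -P(3)·log₂(P(3)) = -(3/4)·log₂(3/4) = 0.31128
  -P(4)·log₂(P(4)) = -(1/20)·log₂(1/20) = 0.21610
H(P) = 0.33219 + 0.33219 + 0.31128 + 0.21610 = 1.19176 bits

log₂(4) = 2.00000 bits

D_KL(P||U) = 2.00000 - 1.19176 = 0.80824 ≈ 0.8082 bits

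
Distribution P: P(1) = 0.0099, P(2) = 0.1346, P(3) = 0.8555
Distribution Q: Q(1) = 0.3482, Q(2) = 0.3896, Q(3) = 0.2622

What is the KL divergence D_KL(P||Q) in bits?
1.2023 bits

D_KL(P||Q) = Σ P(x) log₂(P(x)/Q(x))

Computing term by term:
  P(1)·log₂(P(1)/Q(1)) = 0.0099·log₂(0.0099/0.3482) = -0.05085
  P(2)·log₂(P(2)/Q(2)) = 0.1346·log₂(0.1346/0.3896) = -0.20638
  P(3)·log₂(P(3)/Q(3)) = 0.8555·log₂(0.8555/0.2622) = 1.45957

D_KL(P||Q) = -0.05085 - 0.20638 + 1.45957 = 1.20234 ≈ 1.2023 bits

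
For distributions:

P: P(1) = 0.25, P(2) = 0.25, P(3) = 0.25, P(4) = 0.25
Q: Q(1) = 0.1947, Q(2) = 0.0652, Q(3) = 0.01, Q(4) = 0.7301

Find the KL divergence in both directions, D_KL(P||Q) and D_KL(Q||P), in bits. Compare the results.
D_KL(P||Q) = 1.3493 bits, D_KL(Q||P) = 0.8858 bits. D_KL(P||Q) is larger than D_KL(Q||P) by 0.4635 bits; the two directions differ.

D_KL(P||Q) = Σ P(x) log₂(P(x)/Q(x))

Computing term by term:
  P(1)·log₂(P(1)/Q(1)) = 0.25·log₂(0.25/0.1947) = 0.09017
  P(2)·log₂(P(2)/Q(2)) = 0.25·log₂(0.25/0.0652) = 0.48475
  P(3)·log₂(P(3)/Q(3)) = 0.25·log₂(0.25/0.01) = 1.16096
  P(4)·log₂(P(4)/Q(4)) = 0.25·log₂(0.25/0.7301) = -0.38654

D_KL(P||Q) = 0.09017 + 0.48475 + 1.16096 - 0.38654 = 1.34934 ≈ 1.3493 bits

D_KL(Q||P) = Σ Q(x) log₂(Q(x)/P(x))

Computing term by term:
  Q(1)·log₂(Q(1)/P(1)) = 0.1947·log₂(0.1947/0.25) = -0.07022
  Q(2)·log₂(Q(2)/P(2)) = 0.0652·log₂(0.0652/0.25) = -0.12642
  Q(3)·log₂(Q(3)/P(3)) = 0.01·log₂(0.01/0.25) = -0.04644
  Q(4)·log₂(Q(4)/P(4)) = 0.7301·log₂(0.7301/0.25) = 1.12886

D_KL(Q||P) = -0.07022 - 0.12642 - 0.04644 + 1.12886 = 0.88578 ≈ 0.8858 bits

These are NOT equal (difference: 0.4635 bits). KL divergence is asymmetric: D_KL(P||Q) ≠ D_KL(Q||P) in general.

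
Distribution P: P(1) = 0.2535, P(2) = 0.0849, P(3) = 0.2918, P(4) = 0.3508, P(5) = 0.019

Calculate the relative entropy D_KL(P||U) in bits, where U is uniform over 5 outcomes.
0.3606 bits

U(i) = 1/5 for all i

D_KL(P||U) = Σ P(x) log₂(P(x) / (1/5))
           = Σ P(x) log₂(P(x)) + log₂(5)
           = log₂(5) - H(P)

H(P) = -Σ P(x) log₂(P(x)):
  -P(1)·log₂(P(1)) = -(0.2535)·log₂(0.2535) = 0.50192
  -P(2)·log₂(P(2)) = -(0.0849)·log₂(0.0849) = 0.30208
  -P(3)·log₂(P(3)) = -(0.2918)·log₂(0.2918) = 0.51851
  -P(4)·log₂(P(4)) = -(0.3508)·log₂(0.3508) = 0.53016
  -P(5)·log₂(P(5)) = -(0.019)·log₂(0.019) = 0.10864
H(P) = 0.50192 + 0.30208 + 0.51851 + 0.53016 + 0.10864 = 1.96131 bits

log₂(5) = 2.32193 bits

D_KL(P||U) = 2.32193 - 1.96131 = 0.36062 ≈ 0.3606 bits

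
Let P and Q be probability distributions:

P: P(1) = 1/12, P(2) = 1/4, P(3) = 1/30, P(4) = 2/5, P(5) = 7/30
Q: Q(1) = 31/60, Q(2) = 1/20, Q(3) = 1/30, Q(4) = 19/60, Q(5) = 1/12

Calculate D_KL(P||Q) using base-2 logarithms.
0.8425 bits

D_KL(P||Q) = Σ P(x) log₂(P(x)/Q(x))

Computing term by term:
  P(1)·log₂(P(1)/Q(1)) = (1/12)·log₂((1/12)/(31/60)) = -0.21936
  P(2)·log₂(P(2)/Q(2)) = (1/4)·log₂((1/4)/(1/20)) = 0.58048
  P(3)·log₂(P(3)/Q(3)) = (1/30)·log₂((1/30)/(1/30)) = 0.00000
  P(4)·log₂(P(4)/Q(4)) = (2/5)·log₂((2/5)/(19/60)) = 0.13481
  P(5)·log₂(P(5)/Q(5)) = (7/30)·log₂((7/30)/(1/12)) = 0.34660

D_KL(P||Q) = -0.21936 + 0.58048 + 0.00000 + 0.13481 + 0.34660 = 0.84253 ≈ 0.8425 bits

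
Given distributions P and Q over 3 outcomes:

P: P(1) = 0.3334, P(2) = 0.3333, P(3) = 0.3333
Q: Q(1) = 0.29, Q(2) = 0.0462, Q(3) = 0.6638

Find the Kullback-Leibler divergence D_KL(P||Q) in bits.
0.6860 bits

D_KL(P||Q) = Σ P(x) log₂(P(x)/Q(x))

Computing term by term:
  P(1)·log₂(P(1)/Q(1)) = 0.3334·log₂(0.3334/0.29) = 0.06708
  P(2)·log₂(P(2)/Q(2)) = 0.3333·log₂(0.3333/0.0462) = 0.95019
  P(3)·log₂(P(3)/Q(3)) = 0.3333·log₂(0.3333/0.6638) = -0.33128

D_KL(P||Q) = 0.06708 + 0.95019 - 0.33128 = 0.68599 ≈ 0.6860 bits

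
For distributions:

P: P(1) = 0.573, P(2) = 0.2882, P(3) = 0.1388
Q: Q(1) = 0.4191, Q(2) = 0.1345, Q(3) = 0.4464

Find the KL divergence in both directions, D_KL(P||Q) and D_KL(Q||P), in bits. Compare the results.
D_KL(P||Q) = 0.3415 bits, D_KL(Q||P) = 0.4153 bits. D_KL(Q||P) is larger than D_KL(P||Q) by 0.0738 bits; the two directions differ.

D_KL(P||Q) = Σ P(x) log₂(P(x)/Q(x))

Computing term by term:
  P(1)·log₂(P(1)/Q(1)) = 0.573·log₂(0.573/0.4191) = 0.25856
  P(2)·log₂(P(2)/Q(2)) = 0.2882·log₂(0.2882/0.1345) = 0.31687
  P(3)·log₂(P(3)/Q(3)) = 0.1388·log₂(0.1388/0.4464) = -0.23392

D_KL(P||Q) = 0.25856 + 0.31687 - 0.23392 = 0.34151 ≈ 0.3415 bits

D_KL(Q||P) = Σ Q(x) log₂(Q(x)/P(x))

Computing term by term:
  Q(1)·log₂(Q(1)/P(1)) = 0.4191·log₂(0.4191/0.573) = -0.18911
  Q(2)·log₂(Q(2)/P(2)) = 0.1345·log₂(0.1345/0.2882) = -0.14788
  Q(3)·log₂(Q(3)/P(3)) = 0.4464·log₂(0.4464/0.1388) = 0.75233

D_KL(Q||P) = -0.18911 - 0.14788 + 0.75233 = 0.41534 ≈ 0.4153 bits

These are NOT equal (difference: 0.0738 bits). KL divergence is asymmetric: D_KL(P||Q) ≠ D_KL(Q||P) in general.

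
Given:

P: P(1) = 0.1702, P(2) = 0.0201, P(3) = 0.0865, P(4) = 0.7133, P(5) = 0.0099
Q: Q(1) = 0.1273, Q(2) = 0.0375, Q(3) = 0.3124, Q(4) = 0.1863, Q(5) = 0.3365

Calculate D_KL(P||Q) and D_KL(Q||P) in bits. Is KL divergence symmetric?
D_KL(P||Q) = 1.2242 bits, D_KL(Q||P) = 1.9101 bits. No, KL divergence is not symmetric.

D_KL(P||Q) = Σ P(x) log₂(P(x)/Q(x))

Computing term by term:
  P(1)·log₂(P(1)/Q(1)) = 0.1702·log₂(0.1702/0.1273) = 0.07131
  P(2)·log₂(P(2)/Q(2)) = 0.0201·log₂(0.0201/0.0375) = -0.01808
  P(3)·log₂(P(3)/Q(3)) = 0.0865·log₂(0.0865/0.3124) = -0.16025
  P(4)·log₂(P(4)/Q(4)) = 0.7133·log₂(0.7133/0.1863) = 1.38158
  P(5)·log₂(P(5)/Q(5)) = 0.0099·log₂(0.0099/0.3365) = -0.05036

D_KL(P||Q) = 0.07131 - 0.01808 - 0.16025 + 1.38158 - 0.05036 = 1.22420 ≈ 1.2242 bits

D_KL(Q||P) = Σ Q(x) log₂(Q(x)/P(x))

Computing term by term:
  Q(1)·log₂(Q(1)/P(1)) = 0.1273·log₂(0.1273/0.1702) = -0.05334
  Q(2)·log₂(Q(2)/P(2)) = 0.0375·log₂(0.0375/0.0201) = 0.03374
  Q(3)·log₂(Q(3)/P(3)) = 0.3124·log₂(0.3124/0.0865) = 0.57876
  Q(4)·log₂(Q(4)/P(4)) = 0.1863·log₂(0.1863/0.7133) = -0.36084
  Q(5)·log₂(Q(5)/P(5)) = 0.3365·log₂(0.3365/0.0099) = 1.71179

D_KL(Q||P) = -0.05334 + 0.03374 + 0.57876 - 0.36084 + 1.71179 = 1.91011 ≈ 1.9101 bits

These are NOT equal (difference: 0.6859 bits). KL divergence is asymmetric: D_KL(P||Q) ≠ D_KL(Q||P) in general.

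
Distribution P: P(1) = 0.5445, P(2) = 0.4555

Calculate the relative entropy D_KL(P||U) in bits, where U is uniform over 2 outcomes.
0.0057 bits

U(i) = 1/2 for all i

D_KL(P||U) = Σ P(x) log₂(P(x) / (1/2))
           = Σ P(x) log₂(P(x)) + log₂(2)
           = log₂(2) - H(P)

H(P) = -Σ P(x) log₂(P(x)):
  -P(1)·log₂(P(1)) = -(0.5445)·log₂(0.5445) = 0.47752
  -P(2)·log₂(P(2)) = -(0.4555)·log₂(0.4555) = 0.51675
H(P) = 0.47752 + 0.51675 = 0.99427 bits

log₂(2) = 1.00000 bits

D_KL(P||U) = 1.00000 - 0.99427 = 0.00573 ≈ 0.0057 bits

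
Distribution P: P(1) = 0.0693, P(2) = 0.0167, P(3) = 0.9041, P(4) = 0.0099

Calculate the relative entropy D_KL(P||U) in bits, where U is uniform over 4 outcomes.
1.4371 bits

U(i) = 1/4 for all i

D_KL(P||U) = Σ P(x) log₂(P(x) / (1/4))
           = Σ P(x) log₂(P(x)) + log₂(4)
           = log₂(4) - H(P)

H(P) = -Σ P(x) log₂(P(x)):
  -P(1)·log₂(P(1)) = -(0.0693)·log₂(0.0693) = 0.26687
  -P(2)·log₂(P(2)) = -(0.0167)·log₂(0.0167) = 0.09860
  -P(3)·log₂(P(3)) = -(0.9041)·log₂(0.9041) = 0.13150
  -P(4)·log₂(P(4)) = -(0.0099)·log₂(0.0099) = 0.06592
H(P) = 0.26687 + 0.09860 + 0.13150 + 0.06592 = 0.56289 bits

log₂(4) = 2.00000 bits

D_KL(P||U) = 2.00000 - 0.56289 = 1.43711 ≈ 1.4371 bits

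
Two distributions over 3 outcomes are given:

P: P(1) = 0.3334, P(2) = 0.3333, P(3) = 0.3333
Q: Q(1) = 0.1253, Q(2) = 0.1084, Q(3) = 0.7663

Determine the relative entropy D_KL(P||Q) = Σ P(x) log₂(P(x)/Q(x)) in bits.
0.6105 bits

D_KL(P||Q) = Σ P(x) log₂(P(x)/Q(x))

Computing term by term:
  P(1)·log₂(P(1)/Q(1)) = 0.3334·log₂(0.3334/0.1253) = 0.47072
  P(2)·log₂(P(2)/Q(2)) = 0.3333·log₂(0.3333/0.1084) = 0.54010
  P(3)·log₂(P(3)/Q(3)) = 0.3333·log₂(0.3333/0.7663) = -0.40032

D_KL(P||Q) = 0.47072 + 0.54010 - 0.40032 = 0.61050 ≈ 0.6105 bits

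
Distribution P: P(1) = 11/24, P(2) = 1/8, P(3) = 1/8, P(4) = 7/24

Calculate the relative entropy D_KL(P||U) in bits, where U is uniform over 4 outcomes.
0.2157 bits

U(i) = 1/4 for all i

D_KL(P||U) = Σ P(x) log₂(P(x) / (1/4))
           = Σ P(x) log₂(P(x)) + log₂(4)
           = log₂(4) - H(P)

H(P) = -Σ P(x) log₂(P(x)):
  -P(1)·log₂(P(1)) = -(11/24)·log₂(11/24) = 0.51587
  -P(2)·log₂(P(2)) = -(1/8)·log₂(1/8) = 0.37500
  -P(3)·log₂(P(3)) = -(1/8)·log₂(1/8) = 0.37500
  -P(4)·log₂(P(4)) = -(7/24)·log₂(7/24) = 0.51847
H(P) = 0.51587 + 0.37500 + 0.37500 + 0.51847 = 1.78434 bits

log₂(4) = 2.00000 bits

D_KL(P||U) = 2.00000 - 1.78434 = 0.21566 ≈ 0.2157 bits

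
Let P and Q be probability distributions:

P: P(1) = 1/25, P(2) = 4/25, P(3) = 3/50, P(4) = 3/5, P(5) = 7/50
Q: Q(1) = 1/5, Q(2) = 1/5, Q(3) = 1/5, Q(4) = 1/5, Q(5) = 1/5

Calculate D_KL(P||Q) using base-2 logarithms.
0.6303 bits

D_KL(P||Q) = Σ P(x) log₂(P(x)/Q(x))

Computing term by term:
  P(1)·log₂(P(1)/Q(1)) = (1/25)·log₂((1/25)/(1/5)) = -0.09288
  P(2)·log₂(P(2)/Q(2)) = (4/25)·log₂((4/25)/(1/5)) = -0.05151
  P(3)·log₂(P(3)/Q(3)) = (3/50)·log₂((3/50)/(1/5)) = -0.10422
  P(4)·log₂(P(4)/Q(4)) = (3/5)·log₂((3/5)/(1/5)) = 0.95098
  P(5)·log₂(P(5)/Q(5)) = (7/50)·log₂((7/50)/(1/5)) = -0.07204

D_KL(P||Q) = -0.09288 - 0.05151 - 0.10422 + 0.95098 - 0.07204 = 0.63033 ≈ 0.6303 bits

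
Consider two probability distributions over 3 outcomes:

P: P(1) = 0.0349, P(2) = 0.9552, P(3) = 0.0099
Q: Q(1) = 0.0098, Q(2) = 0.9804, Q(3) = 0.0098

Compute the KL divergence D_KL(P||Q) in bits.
0.0282 bits

D_KL(P||Q) = Σ P(x) log₂(P(x)/Q(x))

Computing term by term:
  P(1)·log₂(P(1)/Q(1)) = 0.0349·log₂(0.0349/0.0098) = 0.06395
  P(2)·log₂(P(2)/Q(2)) = 0.9552·log₂(0.9552/0.9804) = -0.03588
  P(3)·log₂(P(3)/Q(3)) = 0.0099·log₂(0.0099/0.0098) = 0.00015

D_KL(P||Q) = 0.06395 - 0.03588 + 0.00015 = 0.02822 ≈ 0.0282 bits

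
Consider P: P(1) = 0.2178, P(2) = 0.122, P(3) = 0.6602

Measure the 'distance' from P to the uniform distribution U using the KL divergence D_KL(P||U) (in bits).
0.3403 bits

U(i) = 1/3 for all i

D_KL(P||U) = Σ P(x) log₂(P(x) / (1/3))
           = Σ P(x) log₂(P(x)) + log₂(3)
           = log₂(3) - H(P)

H(P) = -Σ P(x) log₂(P(x)):
  -P(1)·log₂(P(1)) = -(0.2178)·log₂(0.2178) = 0.47893
  -P(2)·log₂(P(2)) = -(0.122)·log₂(0.122) = 0.37028
  -P(3)·log₂(P(3)) = -(0.6602)·log₂(0.6602) = 0.39548
H(P) = 0.47893 + 0.37028 + 0.39548 = 1.24469 bits

log₂(3) = 1.58496 bits

D_KL(P||U) = 1.58496 - 1.24469 = 0.34027 ≈ 0.3403 bits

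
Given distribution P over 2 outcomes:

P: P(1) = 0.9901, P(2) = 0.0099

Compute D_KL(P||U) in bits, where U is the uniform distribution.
0.9199 bits

U(i) = 1/2 for all i

D_KL(P||U) = Σ P(x) log₂(P(x) / (1/2))
           = Σ P(x) log₂(P(x)) + log₂(2)
           = log₂(2) - H(P)

H(P) = -Σ P(x) log₂(P(x)):
  -P(1)·log₂(P(1)) = -(0.9901)·log₂(0.9901) = 0.01421
  -P(2)·log₂(P(2)) = -(0.0099)·log₂(0.0099) = 0.06592
H(P) = 0.01421 + 0.06592 = 0.08013 bits

log₂(2) = 1.00000 bits

D_KL(P||U) = 1.00000 - 0.08013 = 0.91987 ≈ 0.9199 bits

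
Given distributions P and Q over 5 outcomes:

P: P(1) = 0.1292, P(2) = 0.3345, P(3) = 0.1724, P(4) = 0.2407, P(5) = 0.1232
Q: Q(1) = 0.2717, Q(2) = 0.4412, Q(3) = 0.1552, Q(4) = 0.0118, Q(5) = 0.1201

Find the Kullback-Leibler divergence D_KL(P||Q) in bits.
0.8056 bits

D_KL(P||Q) = Σ P(x) log₂(P(x)/Q(x))

Computing term by term:
  P(1)·log₂(P(1)/Q(1)) = 0.1292·log₂(0.1292/0.2717) = -0.13856
  P(2)·log₂(P(2)/Q(2)) = 0.3345·log₂(0.3345/0.4412) = -0.13361
  P(3)·log₂(P(3)/Q(3)) = 0.1724·log₂(0.1724/0.1552) = 0.02614
  P(4)·log₂(P(4)/Q(4)) = 0.2407·log₂(0.2407/0.0118) = 1.04714
  P(5)·log₂(P(5)/Q(5)) = 0.1232·log₂(0.1232/0.1201) = 0.00453

D_KL(P||Q) = -0.13856 - 0.13361 + 0.02614 + 1.04714 + 0.00453 = 0.80564 ≈ 0.8056 bits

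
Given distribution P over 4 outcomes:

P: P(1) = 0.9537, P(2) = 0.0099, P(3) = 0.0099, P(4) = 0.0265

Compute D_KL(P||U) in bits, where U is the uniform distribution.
1.6641 bits

U(i) = 1/4 for all i

D_KL(P||U) = Σ P(x) log₂(P(x) / (1/4))
           = Σ P(x) log₂(P(x)) + log₂(4)
           = log₂(4) - H(P)

H(P) = -Σ P(x) log₂(P(x)):
  -P(1)·log₂(P(1)) = -(0.9537)·log₂(0.9537) = 0.06523
  -P(2)·log₂(P(2)) = -(0.0099)·log₂(0.0099) = 0.06592
  -P(3)·log₂(P(3)) = -(0.0099)·log₂(0.0099) = 0.06592
  -P(4)·log₂(P(4)) = -(0.0265)·log₂(0.0265) = 0.13880
H(P) = 0.06523 + 0.06592 + 0.06592 + 0.13880 = 0.33587 bits

log₂(4) = 2.00000 bits

D_KL(P||U) = 2.00000 - 0.33587 = 1.66413 ≈ 1.6641 bits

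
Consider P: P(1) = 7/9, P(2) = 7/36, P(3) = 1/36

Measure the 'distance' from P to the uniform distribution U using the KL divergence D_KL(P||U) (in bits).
0.7000 bits

U(i) = 1/3 for all i

D_KL(P||U) = Σ P(x) log₂(P(x) / (1/3))
           = Σ P(x) log₂(P(x)) + log₂(3)
           = log₂(3) - H(P)

H(P) = -Σ P(x) log₂(P(x)):
  -P(1)·log₂(P(1)) = -(7/9)·log₂(7/9) = 0.28200
  -P(2)·log₂(P(2)) = -(7/36)·log₂(7/36) = 0.45939
  -P(3)·log₂(P(3)) = -(1/36)·log₂(1/36) = 0.14361
H(P) = 0.28200 + 0.45939 + 0.14361 = 0.88500 bits

log₂(3) = 1.58496 bits

D_KL(P||U) = 1.58496 - 0.88500 = 0.69996 ≈ 0.7000 bits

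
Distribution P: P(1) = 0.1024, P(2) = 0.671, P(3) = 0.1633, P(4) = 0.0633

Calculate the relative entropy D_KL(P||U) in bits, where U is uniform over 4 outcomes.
0.5981 bits

U(i) = 1/4 for all i

D_KL(P||U) = Σ P(x) log₂(P(x) / (1/4))
           = Σ P(x) log₂(P(x)) + log₂(4)
           = log₂(4) - H(P)

H(P) = -Σ P(x) log₂(P(x)):
  -P(1)·log₂(P(1)) = -(0.1024)·log₂(0.1024) = 0.33666
  -P(2)·log₂(P(2)) = -(0.671)·log₂(0.671) = 0.38624
  -P(3)·log₂(P(3)) = -(0.1633)·log₂(0.1633) = 0.42693
  -P(4)·log₂(P(4)) = -(0.0633)·log₂(0.0633) = 0.25204
H(P) = 0.33666 + 0.38624 + 0.42693 + 0.25204 = 1.40187 bits

log₂(4) = 2.00000 bits

D_KL(P||U) = 2.00000 - 1.40187 = 0.59813 ≈ 0.5981 bits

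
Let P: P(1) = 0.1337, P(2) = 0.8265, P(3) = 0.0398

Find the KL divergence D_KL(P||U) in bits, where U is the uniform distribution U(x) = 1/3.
0.7845 bits

U(i) = 1/3 for all i

D_KL(P||U) = Σ P(x) log₂(P(x) / (1/3))
           = Σ P(x) log₂(P(x)) + log₂(3)
           = log₂(3) - H(P)

H(P) = -Σ P(x) log₂(P(x)):
  -P(1)·log₂(P(1)) = -(0.1337)·log₂(0.1337) = 0.38812
  -P(2)·log₂(P(2)) = -(0.8265)·log₂(0.8265) = 0.22722
  -P(3)·log₂(P(3)) = -(0.0398)·log₂(0.0398) = 0.18511
H(P) = 0.38812 + 0.22722 + 0.18511 = 0.80045 bits

log₂(3) = 1.58496 bits

D_KL(P||U) = 1.58496 - 0.80045 = 0.78451 ≈ 0.7845 bits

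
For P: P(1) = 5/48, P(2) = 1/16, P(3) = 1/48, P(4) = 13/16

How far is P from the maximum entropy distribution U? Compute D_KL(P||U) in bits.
1.0504 bits

U(i) = 1/4 for all i

D_KL(P||U) = Σ P(x) log₂(P(x) / (1/4))
           = Σ P(x) log₂(P(x)) + log₂(4)
           = log₂(4) - H(P)

H(P) = -Σ P(x) log₂(P(x)):
  -P(1)·log₂(P(1)) = -(5/48)·log₂(5/48) = 0.33990
  -P(2)·log₂(P(2)) = -(1/16)·log₂(1/16) = 0.25000
  -P(3)·log₂(P(3)) = -(1/48)·log₂(1/48) = 0.11635
  -P(4)·log₂(P(4)) = -(13/16)·log₂(13/16) = 0.24339
H(P) = 0.33990 + 0.25000 + 0.11635 + 0.24339 = 0.94964 bits

log₂(4) = 2.00000 bits

D_KL(P||U) = 2.00000 - 0.94964 = 1.05036 ≈ 1.0504 bits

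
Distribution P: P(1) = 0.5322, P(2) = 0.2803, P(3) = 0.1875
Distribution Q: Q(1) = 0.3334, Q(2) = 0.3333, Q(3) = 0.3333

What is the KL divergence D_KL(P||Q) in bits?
0.1334 bits

D_KL(P||Q) = Σ P(x) log₂(P(x)/Q(x))

Computing term by term:
  P(1)·log₂(P(1)/Q(1)) = 0.5322·log₂(0.5322/0.3334) = 0.35908
  P(2)·log₂(P(2)/Q(2)) = 0.2803·log₂(0.2803/0.3333) = -0.07003
  P(3)·log₂(P(3)/Q(3)) = 0.1875·log₂(0.1875/0.3333) = -0.15561

D_KL(P||Q) = 0.35908 - 0.07003 - 0.15561 = 0.13344 ≈ 0.1334 bits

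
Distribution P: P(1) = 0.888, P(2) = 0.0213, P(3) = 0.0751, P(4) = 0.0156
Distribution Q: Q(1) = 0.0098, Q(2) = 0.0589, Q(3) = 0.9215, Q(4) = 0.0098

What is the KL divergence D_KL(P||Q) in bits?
5.4810 bits

D_KL(P||Q) = Σ P(x) log₂(P(x)/Q(x))

Computing term by term:
  P(1)·log₂(P(1)/Q(1)) = 0.888·log₂(0.888/0.0098) = 5.77345
  P(2)·log₂(P(2)/Q(2)) = 0.0213·log₂(0.0213/0.0589) = -0.03126
  P(3)·log₂(P(3)/Q(3)) = 0.0751·log₂(0.0751/0.9215) = -0.27164
  P(4)·log₂(P(4)/Q(4)) = 0.0156·log₂(0.0156/0.0098) = 0.01046

D_KL(P||Q) = 5.77345 - 0.03126 - 0.27164 + 0.01046 = 5.48101 ≈ 5.4810 bits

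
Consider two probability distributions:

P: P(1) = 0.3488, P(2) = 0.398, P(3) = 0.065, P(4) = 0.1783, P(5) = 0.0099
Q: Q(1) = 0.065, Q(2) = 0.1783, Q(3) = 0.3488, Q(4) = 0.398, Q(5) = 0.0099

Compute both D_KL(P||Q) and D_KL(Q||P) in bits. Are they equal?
D_KL(P||Q) = 0.9424 bits, D_KL(Q||P) = 0.9424 bits. Yes, in this case they are equal (although KL divergence is not symmetric in general).

D_KL(P||Q) = Σ P(x) log₂(P(x)/Q(x))

Computing term by term:
  P(1)·log₂(P(1)/Q(1)) = 0.3488·log₂(0.3488/0.065) = 0.84545
  P(2)·log₂(P(2)/Q(2)) = 0.398·log₂(0.398/0.1783) = 0.46107
  P(3)·log₂(P(3)/Q(3)) = 0.065·log₂(0.065/0.3488) = -0.15755
  P(4)·log₂(P(4)/Q(4)) = 0.1783·log₂(0.1783/0.398) = -0.20655
  P(5)·log₂(P(5)/Q(5)) = 0.0099·log₂(0.0099/0.0099) = 0.00000

D_KL(P||Q) = 0.84545 + 0.46107 - 0.15755 - 0.20655 + 0.00000 = 0.94242 ≈ 0.9424 bits

D_KL(Q||P) = Σ Q(x) log₂(Q(x)/P(x))

Computing term by term:
  Q(1)·log₂(Q(1)/P(1)) = 0.065·log₂(0.065/0.3488) = -0.15755
  Q(2)·log₂(Q(2)/P(2)) = 0.1783·log₂(0.1783/0.398) = -0.20655
  Q(3)·log₂(Q(3)/P(3)) = 0.3488·log₂(0.3488/0.065) = 0.84545
  Q(4)·log₂(Q(4)/P(4)) = 0.398·log₂(0.398/0.1783) = 0.46107
  Q(5)·log₂(Q(5)/P(5)) = 0.0099·log₂(0.0099/0.0099) = 0.00000

D_KL(Q||P) = -0.15755 - 0.20655 + 0.84545 + 0.46107 + 0.00000 = 0.94242 ≈ 0.9424 bits

These ARE equal here. Q is P with outcomes relabeled (Q(1) = P(3), Q(2) = P(4), Q(3) = P(1), Q(4) = P(2)) by a relabeling that is its own inverse, so the two sums contain exactly the same terms in a different order. This is a special case — KL divergence is not symmetric in general: D_KL(P||Q) ≠ D_KL(Q||P) for most P, Q.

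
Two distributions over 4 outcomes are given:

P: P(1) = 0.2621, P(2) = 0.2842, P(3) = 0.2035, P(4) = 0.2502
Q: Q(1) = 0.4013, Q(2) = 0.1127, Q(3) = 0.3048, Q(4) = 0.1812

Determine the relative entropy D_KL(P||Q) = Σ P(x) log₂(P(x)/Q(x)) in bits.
0.2160 bits

D_KL(P||Q) = Σ P(x) log₂(P(x)/Q(x))

Computing term by term:
  P(1)·log₂(P(1)/Q(1)) = 0.2621·log₂(0.2621/0.4013) = -0.16108
  P(2)·log₂(P(2)/Q(2)) = 0.2842·log₂(0.2842/0.1127) = 0.37924
  P(3)·log₂(P(3)/Q(3)) = 0.2035·log₂(0.2035/0.3048) = -0.11861
  P(4)·log₂(P(4)/Q(4)) = 0.2502·log₂(0.2502/0.1812) = 0.11647

D_KL(P||Q) = -0.16108 + 0.37924 - 0.11861 + 0.11647 = 0.21602 ≈ 0.2160 bits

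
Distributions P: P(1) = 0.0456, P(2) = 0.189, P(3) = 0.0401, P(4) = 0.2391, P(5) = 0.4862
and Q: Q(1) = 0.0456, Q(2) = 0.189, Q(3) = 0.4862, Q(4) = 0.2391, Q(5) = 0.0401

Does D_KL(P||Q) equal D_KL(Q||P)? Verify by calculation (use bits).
D_KL(P||Q) = 1.6059 bits, D_KL(Q||P) = 1.6059 bits. Yes — for this pair D_KL(P||Q) = D_KL(Q||P).

D_KL(P||Q) = Σ P(x) log₂(P(x)/Q(x))

Computing term by term:
  P(1)·log₂(P(1)/Q(1)) = 0.0456·log₂(0.0456/0.0456) = 0.00000
  P(2)·log₂(P(2)/Q(2)) = 0.189·log₂(0.189/0.189) = 0.00000
  P(3)·log₂(P(3)/Q(3)) = 0.0401·log₂(0.0401/0.4862) = -0.14436
  P(4)·log₂(P(4)/Q(4)) = 0.2391·log₂(0.2391/0.2391) = 0.00000
  P(5)·log₂(P(5)/Q(5)) = 0.4862·log₂(0.4862/0.0401) = 1.75026

D_KL(P||Q) = 0.00000 + 0.00000 - 0.14436 + 0.00000 + 1.75026 = 1.60590 ≈ 1.6059 bits

D_KL(Q||P) = Σ Q(x) log₂(Q(x)/P(x))

Computing term by term:
  Q(1)·log₂(Q(1)/P(1)) = 0.0456·log₂(0.0456/0.0456) = 0.00000
  Q(2)·log₂(Q(2)/P(2)) = 0.189·log₂(0.189/0.189) = 0.00000
  Q(3)·log₂(Q(3)/P(3)) = 0.4862·log₂(0.4862/0.0401) = 1.75026
  Q(4)·log₂(Q(4)/P(4)) = 0.2391·log₂(0.2391/0.2391) = 0.00000
  Q(5)·log₂(Q(5)/P(5)) = 0.0401·log₂(0.0401/0.4862) = -0.14436

D_KL(Q||P) = 0.00000 + 0.00000 + 1.75026 + 0.00000 - 0.14436 = 1.60590 ≈ 1.6059 bits

These ARE equal here. Q is P with outcomes relabeled (Q(3) = P(5), Q(5) = P(3)) by a relabeling that is its own inverse, so the two sums contain exactly the same terms in a different order. This is a special case — KL divergence is not symmetric in general: D_KL(P||Q) ≠ D_KL(Q||P) for most P, Q.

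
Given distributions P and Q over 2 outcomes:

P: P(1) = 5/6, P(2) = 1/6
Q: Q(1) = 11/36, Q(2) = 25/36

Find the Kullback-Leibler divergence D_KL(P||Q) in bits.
0.8631 bits

D_KL(P||Q) = Σ P(x) log₂(P(x)/Q(x))

Computing term by term:
  P(1)·log₂(P(1)/Q(1)) = (5/6)·log₂((5/6)/(11/36)) = 1.20622
  P(2)·log₂(P(2)/Q(2)) = (1/6)·log₂((1/6)/(25/36)) = -0.34315

D_KL(P||Q) = 1.20622 - 0.34315 = 0.86307 ≈ 0.8631 bits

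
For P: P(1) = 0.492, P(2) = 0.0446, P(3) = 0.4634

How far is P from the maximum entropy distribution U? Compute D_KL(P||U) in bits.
0.3672 bits

U(i) = 1/3 for all i

D_KL(P||U) = Σ P(x) log₂(P(x) / (1/3))
           = Σ P(x) log₂(P(x)) + log₂(3)
           = log₂(3) - H(P)

H(P) = -Σ P(x) log₂(P(x)):
  -P(1)·log₂(P(1)) = -(0.492)·log₂(0.492) = 0.50345
  -P(2)·log₂(P(2)) = -(0.0446)·log₂(0.0446) = 0.20011
  -P(3)·log₂(P(3)) = -(0.4634)·log₂(0.4634) = 0.51422
H(P) = 0.50345 + 0.20011 + 0.51422 = 1.21778 bits

log₂(3) = 1.58496 bits

D_KL(P||U) = 1.58496 - 1.21778 = 0.36718 ≈ 0.3672 bits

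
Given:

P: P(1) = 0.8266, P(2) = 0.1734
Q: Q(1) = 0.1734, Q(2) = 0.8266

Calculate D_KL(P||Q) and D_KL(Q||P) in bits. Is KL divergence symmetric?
D_KL(P||Q) = 1.4717 bits, D_KL(Q||P) = 1.4717 bits. The two values coincide for this particular pair, but no — KL divergence is not symmetric in general.

D_KL(P||Q) = Σ P(x) log₂(P(x)/Q(x))

Computing term by term:
  P(1)·log₂(P(1)/Q(1)) = 0.8266·log₂(0.8266/0.1734) = 1.86240
  P(2)·log₂(P(2)/Q(2)) = 0.1734·log₂(0.1734/0.8266) = -0.39069

D_KL(P||Q) = 1.86240 - 0.39069 = 1.47171 ≈ 1.4717 bits

D_KL(Q||P) = Σ Q(x) log₂(Q(x)/P(x))

Computing term by term:
  Q(1)·log₂(Q(1)/P(1)) = 0.1734·log₂(0.1734/0.8266) = -0.39069
  Q(2)·log₂(Q(2)/P(2)) = 0.8266·log₂(0.8266/0.1734) = 1.86240

D_KL(Q||P) = -0.39069 + 1.86240 = 1.47171 ≈ 1.4717 bits

These ARE equal here. Q is P with outcomes relabeled (Q(1) = P(2), Q(2) = P(1)) by a relabeling that is its own inverse, so the two sums contain exactly the same terms in a different order. This is a special case — KL divergence is not symmetric in general: D_KL(P||Q) ≠ D_KL(Q||P) for most P, Q.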